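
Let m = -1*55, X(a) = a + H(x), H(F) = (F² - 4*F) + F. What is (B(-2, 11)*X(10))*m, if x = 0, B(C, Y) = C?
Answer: 1100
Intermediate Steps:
H(F) = F² - 3*F
X(a) = a (X(a) = a + 0*(-3 + 0) = a + 0*(-3) = a + 0 = a)
m = -55
(B(-2, 11)*X(10))*m = -2*10*(-55) = -20*(-55) = 1100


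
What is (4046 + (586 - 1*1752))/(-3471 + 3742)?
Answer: 2880/271 ≈ 10.627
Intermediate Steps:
(4046 + (586 - 1*1752))/(-3471 + 3742) = (4046 + (586 - 1752))/271 = (4046 - 1166)*(1/271) = 2880*(1/271) = 2880/271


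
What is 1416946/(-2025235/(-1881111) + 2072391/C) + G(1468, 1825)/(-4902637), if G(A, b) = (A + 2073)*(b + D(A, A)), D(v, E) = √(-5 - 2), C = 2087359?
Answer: 13638411129578605175642074/19918899380505894971 - 3541*I*√7/4902637 ≈ 6.847e+5 - 0.0019109*I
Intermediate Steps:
D(v, E) = I*√7 (D(v, E) = √(-7) = I*√7)
G(A, b) = (2073 + A)*(b + I*√7) (G(A, b) = (A + 2073)*(b + I*√7) = (2073 + A)*(b + I*√7))
1416946/(-2025235/(-1881111) + 2072391/C) + G(1468, 1825)/(-4902637) = 1416946/(-2025235/(-1881111) + 2072391/2087359) + (2073*1825 + 1468*1825 + 2073*I*√7 + I*1468*√7)/(-4902637) = 1416946/(-2025235*(-1/1881111) + 2072391*(1/2087359)) + (3783225 + 2679100 + 2073*I*√7 + 1468*I*√7)*(-1/4902637) = 1416946/(2025235/1881111 + 2072391/2087359) + (6462325 + 3541*I*√7)*(-1/4902637) = 1416946/(8125790010766/3926553975849) + (-6462325/4902637 - 3541*I*√7/4902637) = 1416946*(3926553975849/8125790010766) + (-6462325/4902637 - 3541*I*√7/4902637) = 2781857474931668577/4062895005383 + (-6462325/4902637 - 3541*I*√7/4902637) = 13638411129578605175642074/19918899380505894971 - 3541*I*√7/4902637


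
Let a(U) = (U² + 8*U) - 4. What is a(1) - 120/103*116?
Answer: -13405/103 ≈ -130.15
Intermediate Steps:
a(U) = -4 + U² + 8*U
a(1) - 120/103*116 = (-4 + 1² + 8*1) - 120/103*116 = (-4 + 1 + 8) - 120*1/103*116 = 5 - 120/103*116 = 5 - 13920/103 = -13405/103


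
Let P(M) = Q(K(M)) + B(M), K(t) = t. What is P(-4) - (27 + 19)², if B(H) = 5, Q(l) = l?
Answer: -2115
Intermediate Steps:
P(M) = 5 + M (P(M) = M + 5 = 5 + M)
P(-4) - (27 + 19)² = (5 - 4) - (27 + 19)² = 1 - 1*46² = 1 - 1*2116 = 1 - 2116 = -2115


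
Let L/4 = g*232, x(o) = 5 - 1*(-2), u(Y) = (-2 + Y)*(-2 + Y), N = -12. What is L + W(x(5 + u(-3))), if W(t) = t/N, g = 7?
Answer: 77945/12 ≈ 6495.4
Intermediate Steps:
u(Y) = (-2 + Y)**2
x(o) = 7 (x(o) = 5 + 2 = 7)
W(t) = -t/12 (W(t) = t/(-12) = t*(-1/12) = -t/12)
L = 6496 (L = 4*(7*232) = 4*1624 = 6496)
L + W(x(5 + u(-3))) = 6496 - 1/12*7 = 6496 - 7/12 = 77945/12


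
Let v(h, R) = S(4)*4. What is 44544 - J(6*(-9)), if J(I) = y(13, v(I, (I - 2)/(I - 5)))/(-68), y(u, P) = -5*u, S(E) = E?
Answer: 3028927/68 ≈ 44543.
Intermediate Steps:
v(h, R) = 16 (v(h, R) = 4*4 = 16)
J(I) = 65/68 (J(I) = -5*13/(-68) = -65*(-1/68) = 65/68)
44544 - J(6*(-9)) = 44544 - 1*65/68 = 44544 - 65/68 = 3028927/68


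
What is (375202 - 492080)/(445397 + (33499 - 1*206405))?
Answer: -116878/272491 ≈ -0.42892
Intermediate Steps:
(375202 - 492080)/(445397 + (33499 - 1*206405)) = -116878/(445397 + (33499 - 206405)) = -116878/(445397 - 172906) = -116878/272491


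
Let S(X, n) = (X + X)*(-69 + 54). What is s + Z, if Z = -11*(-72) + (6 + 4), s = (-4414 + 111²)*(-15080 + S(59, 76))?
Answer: -133232148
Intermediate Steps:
S(X, n) = -30*X (S(X, n) = (2*X)*(-15) = -30*X)
s = -133232950 (s = (-4414 + 111²)*(-15080 - 30*59) = (-4414 + 12321)*(-15080 - 1770) = 7907*(-16850) = -133232950)
Z = 802 (Z = 792 + 10 = 802)
s + Z = -133232950 + 802 = -133232148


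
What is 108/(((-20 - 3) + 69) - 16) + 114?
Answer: 588/5 ≈ 117.60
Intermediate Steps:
108/(((-20 - 3) + 69) - 16) + 114 = 108/((-23 + 69) - 16) + 114 = 108/(46 - 16) + 114 = 108/30 + 114 = 108*(1/30) + 114 = 18/5 + 114 = 588/5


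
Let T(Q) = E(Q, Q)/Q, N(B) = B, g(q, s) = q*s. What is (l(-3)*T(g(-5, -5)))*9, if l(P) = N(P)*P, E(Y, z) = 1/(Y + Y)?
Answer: 81/1250 ≈ 0.064800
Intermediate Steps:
E(Y, z) = 1/(2*Y)
l(P) = P² (l(P) = P*P = P²)
T(Q) = 1/(2*Q²) (T(Q) = (1/(2*Q))/Q = 1/(2*Q²))
(l(-3)*T(g(-5, -5)))*9 = ((-3)²*(1/(2*(-5*(-5))²)))*9 = (9*((½)/25²))*9 = (9*((½)*(1/625)))*9 = (9*(1/1250))*9 = (9/1250)*9 = 81/1250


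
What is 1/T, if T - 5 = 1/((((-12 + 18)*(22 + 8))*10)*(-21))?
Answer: 37800/188999 ≈ 0.20000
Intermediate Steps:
T = 188999/37800 (T = 5 + 1/((((-12 + 18)*(22 + 8))*10)*(-21)) = 5 + 1/(((6*30)*10)*(-21)) = 5 + 1/((180*10)*(-21)) = 5 + 1/(1800*(-21)) = 5 + 1/(-37800) = 5 - 1/37800 = 188999/37800 ≈ 5.0000)
1/T = 1/(188999/37800) = 37800/188999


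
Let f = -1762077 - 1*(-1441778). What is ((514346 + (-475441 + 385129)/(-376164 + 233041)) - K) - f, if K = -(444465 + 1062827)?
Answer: 335185139563/143123 ≈ 2.3419e+6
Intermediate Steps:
K = -1507292 (K = -1*1507292 = -1507292)
f = -320299 (f = -1762077 + 1441778 = -320299)
((514346 + (-475441 + 385129)/(-376164 + 233041)) - K) - f = ((514346 + (-475441 + 385129)/(-376164 + 233041)) - 1*(-1507292)) - 1*(-320299) = ((514346 - 90312/(-143123)) + 1507292) + 320299 = ((514346 - 90312*(-1/143123)) + 1507292) + 320299 = ((514346 + 90312/143123) + 1507292) + 320299 = (73614832870/143123 + 1507292) + 320299 = 289342985786/143123 + 320299 = 335185139563/143123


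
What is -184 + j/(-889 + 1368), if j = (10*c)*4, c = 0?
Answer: -184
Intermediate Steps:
j = 0 (j = (10*0)*4 = 0*4 = 0)
-184 + j/(-889 + 1368) = -184 + 0/(-889 + 1368) = -184 + 0/479 = -184 + (1/479)*0 = -184 + 0 = -184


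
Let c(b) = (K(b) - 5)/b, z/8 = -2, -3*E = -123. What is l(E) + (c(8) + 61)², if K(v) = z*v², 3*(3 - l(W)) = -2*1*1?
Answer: 878747/192 ≈ 4576.8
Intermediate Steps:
E = 41 (E = -⅓*(-123) = 41)
z = -16 (z = 8*(-2) = -16)
l(W) = 11/3 (l(W) = 3 - (-2*1)/3 = 3 - (-2)/3 = 3 - ⅓*(-2) = 3 + ⅔ = 11/3)
K(v) = -16*v²
c(b) = (-5 - 16*b²)/b (c(b) = (-16*b² - 5)/b = (-5 - 16*b²)/b)
l(E) + (c(8) + 61)² = 11/3 + ((-16*8 - 5/8) + 61)² = 11/3 + ((-128 - 5*⅛) + 61)² = 11/3 + ((-128 - 5/8) + 61)² = 11/3 + (-1029/8 + 61)² = 11/3 + (-541/8)² = 11/3 + 292681/64 = 878747/192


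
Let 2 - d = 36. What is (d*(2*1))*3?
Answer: -204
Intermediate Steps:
d = -34 (d = 2 - 1*36 = 2 - 36 = -34)
(d*(2*1))*3 = -68*3 = -204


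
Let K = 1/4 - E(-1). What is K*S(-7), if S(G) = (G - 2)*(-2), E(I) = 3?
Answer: -99/2 ≈ -49.500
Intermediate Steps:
S(G) = 4 - 2*G (S(G) = (-2 + G)*(-2) = 4 - 2*G)
K = -11/4 (K = 1/4 - 1*3 = 1/4 - 3 = -11/4 ≈ -2.7500)
K*S(-7) = -11*(4 - 2*(-7))/4 = -11*(4 + 14)/4 = -11/4*18 = -99/2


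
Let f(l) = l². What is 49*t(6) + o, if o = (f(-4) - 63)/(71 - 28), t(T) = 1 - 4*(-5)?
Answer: 44200/43 ≈ 1027.9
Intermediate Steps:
t(T) = 21 (t(T) = 1 + 20 = 21)
o = -47/43 (o = ((-4)² - 63)/(71 - 28) = (16 - 63)/43 = -47*1/43 = -47/43 ≈ -1.0930)
49*t(6) + o = 49*21 - 47/43 = 1029 - 47/43 = 44200/43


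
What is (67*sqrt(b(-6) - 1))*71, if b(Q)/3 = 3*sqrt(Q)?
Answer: 4757*sqrt(-1 + 9*I*sqrt(6)) ≈ 15439.0 + 16156.0*I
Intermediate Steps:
b(Q) = 9*sqrt(Q) (b(Q) = 3*(3*sqrt(Q)) = 9*sqrt(Q))
(67*sqrt(b(-6) - 1))*71 = (67*sqrt(9*sqrt(-6) - 1))*71 = (67*sqrt(9*(I*sqrt(6)) - 1))*71 = (67*sqrt(9*I*sqrt(6) - 1))*71 = (67*sqrt(-1 + 9*I*sqrt(6)))*71 = 4757*sqrt(-1 + 9*I*sqrt(6))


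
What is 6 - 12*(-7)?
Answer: 90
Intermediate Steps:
6 - 12*(-7) = 6 + 84 = 90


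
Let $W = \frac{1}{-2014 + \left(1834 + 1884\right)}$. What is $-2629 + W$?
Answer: $- \frac{4479815}{1704} \approx -2629.0$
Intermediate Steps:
$W = \frac{1}{1704}$ ($W = \frac{1}{-2014 + 3718} = \frac{1}{1704} \approx 0.00058685$)
$-2629 + W = -2629 + \frac{1}{1704} = - \frac{4479815}{1704}$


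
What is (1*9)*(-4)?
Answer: -36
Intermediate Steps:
(1*9)*(-4) = 9*(-4) = -36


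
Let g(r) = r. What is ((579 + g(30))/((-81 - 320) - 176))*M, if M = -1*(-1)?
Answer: -609/577 ≈ -1.0555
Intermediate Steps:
M = 1
((579 + g(30))/((-81 - 320) - 176))*M = ((579 + 30)/((-81 - 320) - 176))*1 = (609/(-401 - 176))*1 = (609/(-577))*1 = (609*(-1/577))*1 = -609/577*1 = -609/577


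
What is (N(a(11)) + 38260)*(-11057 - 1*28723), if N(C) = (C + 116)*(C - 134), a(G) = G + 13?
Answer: -909370800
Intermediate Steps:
a(G) = 13 + G
N(C) = (-134 + C)*(116 + C) (N(C) = (116 + C)*(-134 + C) = (-134 + C)*(116 + C))
(N(a(11)) + 38260)*(-11057 - 1*28723) = ((-15544 + (13 + 11)² - 18*(13 + 11)) + 38260)*(-11057 - 1*28723) = ((-15544 + 24² - 18*24) + 38260)*(-11057 - 28723) = ((-15544 + 576 - 432) + 38260)*(-39780) = (-15400 + 38260)*(-39780) = 22860*(-39780) = -909370800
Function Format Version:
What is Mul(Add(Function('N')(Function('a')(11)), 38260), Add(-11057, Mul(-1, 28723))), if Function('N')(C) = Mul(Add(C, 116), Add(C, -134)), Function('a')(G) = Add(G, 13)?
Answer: -909370800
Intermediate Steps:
Function('a')(G) = Add(13, G)
Function('N')(C) = Mul(Add(-134, C), Add(116, C)) (Function('N')(C) = Mul(Add(116, C), Add(-134, C)) = Mul(Add(-134, C), Add(116, C)))
Mul(Add(Function('N')(Function('a')(11)), 38260), Add(-11057, Mul(-1, 28723))) = Mul(Add(Add(-15544, Pow(Add(13, 11), 2), Mul(-18, Add(13, 11))), 38260), Add(-11057, Mul(-1, 28723))) = Mul(Add(Add(-15544, Pow(24, 2), Mul(-18, 24)), 38260), Add(-11057, -28723)) = Mul(Add(Add(-15544, 576, -432), 38260), -39780) = Mul(Add(-15400, 38260), -39780) = Mul(22860, -39780) = -909370800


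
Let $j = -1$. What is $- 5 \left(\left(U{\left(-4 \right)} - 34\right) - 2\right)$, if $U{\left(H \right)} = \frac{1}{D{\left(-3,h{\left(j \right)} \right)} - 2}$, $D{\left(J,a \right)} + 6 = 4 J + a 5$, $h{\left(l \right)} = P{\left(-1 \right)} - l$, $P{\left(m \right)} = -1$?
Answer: $\frac{721}{4} \approx 180.25$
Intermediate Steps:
$h{\left(l \right)} = -1 - l$
$D{\left(J,a \right)} = -6 + 4 J + 5 a$ ($D{\left(J,a \right)} = -6 + \left(4 J + a 5\right) = -6 + \left(4 J + 5 a\right) = -6 + 4 J + 5 a$)
$U{\left(H \right)} = - \frac{1}{20}$ ($U{\left(H \right)} = \frac{1}{\left(-6 + 4 \left(-3\right) + 5 \left(-1 - -1\right)\right) - 2} = \frac{1}{\left(-6 - 12 + 5 \left(-1 + 1\right)\right) - 2} = \frac{1}{\left(-6 - 12 + 5 \cdot 0\right) - 2} = \frac{1}{\left(-6 - 12 + 0\right) - 2} = \frac{1}{-18 - 2} = \frac{1}{-20} = - \frac{1}{20}$)
$- 5 \left(\left(U{\left(-4 \right)} - 34\right) - 2\right) = - 5 \left(\left(- \frac{1}{20} - 34\right) - 2\right) = - 5 \left(- \frac{681}{20} - 2\right) = \left(-5\right) \left(- \frac{721}{20}\right) = \frac{721}{4}$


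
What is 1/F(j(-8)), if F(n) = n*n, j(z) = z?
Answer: 1/64 ≈ 0.015625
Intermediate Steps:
F(n) = n**2
1/F(j(-8)) = 1/((-8)**2) = 1/64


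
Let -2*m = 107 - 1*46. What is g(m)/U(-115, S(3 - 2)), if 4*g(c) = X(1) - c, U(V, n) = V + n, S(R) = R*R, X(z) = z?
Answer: -21/304 ≈ -0.069079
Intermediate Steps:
S(R) = R²
m = -61/2 (m = -(107 - 1*46)/2 = -(107 - 46)/2 = -½*61 = -61/2 ≈ -30.500)
g(c) = ¼ - c/4 (g(c) = (1 - c)/4 = ¼ - c/4)
g(m)/U(-115, S(3 - 2)) = (¼ - ¼*(-61/2))/(-115 + (3 - 2)²) = (¼ + 61/8)/(-115 + 1²) = 63/(8*(-115 + 1)) = (63/8)/(-114) = (63/8)*(-1/114) = -21/304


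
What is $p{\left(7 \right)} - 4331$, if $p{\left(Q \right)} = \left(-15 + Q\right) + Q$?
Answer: $-4332$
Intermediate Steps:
$p{\left(Q \right)} = -15 + 2 Q$
$p{\left(7 \right)} - 4331 = \left(-15 + 2 \cdot 7\right) - 4331 = \left(-15 + 14\right) - 4331 = -1 - 4331 = -4332$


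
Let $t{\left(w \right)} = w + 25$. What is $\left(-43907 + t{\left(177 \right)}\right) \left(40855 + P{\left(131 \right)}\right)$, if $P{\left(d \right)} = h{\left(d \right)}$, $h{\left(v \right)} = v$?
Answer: $-1791293130$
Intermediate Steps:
$P{\left(d \right)} = d$
$t{\left(w \right)} = 25 + w$
$\left(-43907 + t{\left(177 \right)}\right) \left(40855 + P{\left(131 \right)}\right) = \left(-43907 + \left(25 + 177\right)\right) \left(40855 + 131\right) = \left(-43907 + 202\right) 40986 = \left(-43705\right) 40986 = -1791293130$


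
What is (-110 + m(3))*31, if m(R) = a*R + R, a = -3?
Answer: -3596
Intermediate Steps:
m(R) = -2*R (m(R) = -3*R + R = -2*R)
(-110 + m(3))*31 = (-110 - 2*3)*31 = (-110 - 6)*31 = -116*31 = -3596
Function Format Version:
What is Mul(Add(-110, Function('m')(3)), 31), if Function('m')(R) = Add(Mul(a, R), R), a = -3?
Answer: -3596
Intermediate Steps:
Function('m')(R) = Mul(-2, R) (Function('m')(R) = Add(Mul(-3, R), R) = Mul(-2, R))
Mul(Add(-110, Function('m')(3)), 31) = Mul(Add(-110, Mul(-2, 3)), 31) = Mul(Add(-110, -6), 31) = Mul(-116, 31) = -3596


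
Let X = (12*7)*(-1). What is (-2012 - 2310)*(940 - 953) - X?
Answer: 56270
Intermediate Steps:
X = -84 (X = 84*(-1) = -84)
(-2012 - 2310)*(940 - 953) - X = (-2012 - 2310)*(940 - 953) - 1*(-84) = -4322*(-13) + 84 = 56186 + 84 = 56270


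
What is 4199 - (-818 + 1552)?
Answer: 3465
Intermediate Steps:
4199 - (-818 + 1552) = 4199 - 1*734 = 4199 - 734 = 3465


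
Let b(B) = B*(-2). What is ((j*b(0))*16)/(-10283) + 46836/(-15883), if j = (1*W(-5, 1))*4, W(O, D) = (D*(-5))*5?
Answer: -46836/15883 ≈ -2.9488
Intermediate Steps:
W(O, D) = -25*D (W(O, D) = -5*D*5 = -25*D)
b(B) = -2*B
j = -100 (j = (1*(-25*1))*4 = (1*(-25))*4 = -25*4 = -100)
((j*b(0))*16)/(-10283) + 46836/(-15883) = (-(-200)*0*16)/(-10283) + 46836/(-15883) = (-100*0*16)*(-1/10283) + 46836*(-1/15883) = (0*16)*(-1/10283) - 46836/15883 = 0*(-1/10283) - 46836/15883 = 0 - 46836/15883 = -46836/15883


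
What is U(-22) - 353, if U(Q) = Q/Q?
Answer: -352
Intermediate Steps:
U(Q) = 1
U(-22) - 353 = 1 - 353 = -352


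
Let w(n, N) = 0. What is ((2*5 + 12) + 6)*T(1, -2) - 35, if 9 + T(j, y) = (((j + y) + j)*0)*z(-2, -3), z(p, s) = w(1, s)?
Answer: -287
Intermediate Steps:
z(p, s) = 0
T(j, y) = -9 (T(j, y) = -9 + (((j + y) + j)*0)*0 = -9 + ((y + 2*j)*0)*0 = -9 + 0*0 = -9 + 0 = -9)
((2*5 + 12) + 6)*T(1, -2) - 35 = ((2*5 + 12) + 6)*(-9) - 35 = ((10 + 12) + 6)*(-9) - 35 = (22 + 6)*(-9) - 35 = 28*(-9) - 35 = -252 - 35 = -287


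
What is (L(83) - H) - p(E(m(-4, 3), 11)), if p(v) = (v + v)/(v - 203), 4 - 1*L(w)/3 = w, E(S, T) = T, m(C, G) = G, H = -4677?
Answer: 426251/96 ≈ 4440.1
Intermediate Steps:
L(w) = 12 - 3*w
p(v) = 2*v/(-203 + v) (p(v) = (2*v)/(-203 + v) = 2*v/(-203 + v))
(L(83) - H) - p(E(m(-4, 3), 11)) = ((12 - 3*83) - 1*(-4677)) - 2*11/(-203 + 11) = ((12 - 249) + 4677) - 2*11/(-192) = (-237 + 4677) - 2*11*(-1)/192 = 4440 - 1*(-11/96) = 4440 + 11/96 = 426251/96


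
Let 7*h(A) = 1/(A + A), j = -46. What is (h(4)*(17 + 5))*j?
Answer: -253/14 ≈ -18.071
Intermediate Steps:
h(A) = 1/(14*A) (h(A) = 1/(7*(A + A)) = 1/(7*((2*A))) = (1/(2*A))/7 = 1/(14*A))
(h(4)*(17 + 5))*j = (((1/14)/4)*(17 + 5))*(-46) = (((1/14)*(¼))*22)*(-46) = ((1/56)*22)*(-46) = (11/28)*(-46) = -253/14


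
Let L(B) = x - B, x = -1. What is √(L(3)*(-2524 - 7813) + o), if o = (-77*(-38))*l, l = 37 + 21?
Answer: 4*√13191 ≈ 459.41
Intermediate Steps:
l = 58
L(B) = -1 - B
o = 169708 (o = -77*(-38)*58 = 2926*58 = 169708)
√(L(3)*(-2524 - 7813) + o) = √((-1 - 1*3)*(-2524 - 7813) + 169708) = √((-1 - 3)*(-10337) + 169708) = √(-4*(-10337) + 169708) = √(41348 + 169708) = √211056 = 4*√13191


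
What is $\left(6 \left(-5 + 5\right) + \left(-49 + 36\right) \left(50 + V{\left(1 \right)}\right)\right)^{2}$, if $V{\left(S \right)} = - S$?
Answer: $405769$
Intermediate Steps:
$\left(6 \left(-5 + 5\right) + \left(-49 + 36\right) \left(50 + V{\left(1 \right)}\right)\right)^{2} = \left(6 \left(-5 + 5\right) + \left(-49 + 36\right) \left(50 - 1\right)\right)^{2} = \left(6 \cdot 0 - 13 \left(50 - 1\right)\right)^{2} = \left(0 - 637\right)^{2} = \left(-637\right)^{2} = 405769$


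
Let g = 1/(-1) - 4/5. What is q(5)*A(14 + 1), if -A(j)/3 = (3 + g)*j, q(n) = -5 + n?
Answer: 0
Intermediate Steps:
g = -9/5 (g = 1*(-1) - 4*⅕ = -1 - ⅘ = -9/5 ≈ -1.8000)
A(j) = -18*j/5 (A(j) = -3*(3 - 9/5)*j = -18*j/5)
q(5)*A(14 + 1) = (-5 + 5)*(-18*(14 + 1)/5) = 0*(-18/5*15) = 0*(-54) = 0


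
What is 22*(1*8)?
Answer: 176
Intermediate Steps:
22*(1*8) = 22*8 = 176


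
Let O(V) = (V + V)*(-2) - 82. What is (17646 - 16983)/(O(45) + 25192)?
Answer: 221/8310 ≈ 0.026594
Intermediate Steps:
O(V) = -82 - 4*V (O(V) = (2*V)*(-2) - 82 = -4*V - 82 = -82 - 4*V)
(17646 - 16983)/(O(45) + 25192) = (17646 - 16983)/((-82 - 4*45) + 25192) = 663/((-82 - 180) + 25192) = 663/(-262 + 25192) = 663/24930 = 663*(1/24930) = 221/8310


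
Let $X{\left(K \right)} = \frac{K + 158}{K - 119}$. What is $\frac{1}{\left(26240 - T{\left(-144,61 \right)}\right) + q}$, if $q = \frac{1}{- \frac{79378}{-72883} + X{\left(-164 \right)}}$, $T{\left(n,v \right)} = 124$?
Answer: $\frac{22901272}{598110245441} \approx 3.8289 \cdot 10^{-5}$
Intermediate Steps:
$X{\left(K \right)} = \frac{158 + K}{-119 + K}$
$q = \frac{20625889}{22901272}$ ($q = \frac{1}{- \frac{79378}{-72883} + \frac{158 - 164}{-119 - 164}} = \frac{1}{\left(-79378\right) \left(- \frac{1}{72883}\right) + \frac{1}{-283} \left(-6\right)} = \frac{1}{\frac{79378}{72883} - - \frac{6}{283}} = \frac{1}{\frac{79378}{72883} + \frac{6}{283}} = \frac{1}{\frac{22901272}{20625889}} = \frac{20625889}{22901272} \approx 0.90064$)
$\frac{1}{\left(26240 - T{\left(-144,61 \right)}\right) + q} = \frac{1}{\left(26240 - 124\right) + \frac{20625889}{22901272}} = \frac{1}{26116 + \frac{20625889}{22901272}} = \frac{1}{\frac{598110245441}{22901272}} = \frac{22901272}{598110245441}$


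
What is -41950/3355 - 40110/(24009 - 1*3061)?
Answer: -101333765/7028054 ≈ -14.418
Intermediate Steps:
-41950/3355 - 40110/(24009 - 1*3061) = -41950*1/3355 - 40110/(24009 - 3061) = -8390/671 - 40110/20948 = -8390/671 - 40110*1/20948 = -8390/671 - 20055/10474 = -101333765/7028054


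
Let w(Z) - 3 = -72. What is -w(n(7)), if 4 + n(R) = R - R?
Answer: 69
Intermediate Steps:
n(R) = -4 (n(R) = -4 + (R - R) = -4 + 0 = -4)
w(Z) = -69 (w(Z) = 3 - 72 = -69)
-w(n(7)) = -1*(-69) = 69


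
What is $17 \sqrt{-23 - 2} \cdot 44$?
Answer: $3740 i \approx 3740.0 i$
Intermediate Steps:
$17 \sqrt{-23 - 2} \cdot 44 = 17 \sqrt{-25} \cdot 44 = 17 \cdot 5 i 44 = 85 i 44 = 3740 i$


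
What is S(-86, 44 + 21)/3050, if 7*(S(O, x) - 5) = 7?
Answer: 3/1525 ≈ 0.0019672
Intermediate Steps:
S(O, x) = 6 (S(O, x) = 5 + (⅐)*7 = 5 + 1 = 6)
S(-86, 44 + 21)/3050 = 6/3050 = 6*(1/3050) = 3/1525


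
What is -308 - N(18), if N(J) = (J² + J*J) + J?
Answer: -974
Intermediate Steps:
N(J) = J + 2*J² (N(J) = (J² + J²) + J = 2*J² + J = J + 2*J²)
-308 - N(18) = -308 - 18*(1 + 2*18) = -308 - 18*(1 + 36) = -308 - 18*37 = -308 - 1*666 = -308 - 666 = -974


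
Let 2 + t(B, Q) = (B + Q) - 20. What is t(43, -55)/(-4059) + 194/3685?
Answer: 82976/1359765 ≈ 0.061022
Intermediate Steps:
t(B, Q) = -22 + B + Q (t(B, Q) = -2 + ((B + Q) - 20) = -2 + (-20 + B + Q) = -22 + B + Q)
t(43, -55)/(-4059) + 194/3685 = (-22 + 43 - 55)/(-4059) + 194/3685 = -34*(-1/4059) + 194*(1/3685) = 34/4059 + 194/3685 = 82976/1359765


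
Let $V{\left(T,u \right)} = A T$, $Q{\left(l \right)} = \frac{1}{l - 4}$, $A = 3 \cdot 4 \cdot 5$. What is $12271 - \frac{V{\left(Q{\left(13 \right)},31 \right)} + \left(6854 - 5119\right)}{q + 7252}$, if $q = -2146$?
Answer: $\frac{187961953}{15318} \approx 12271.0$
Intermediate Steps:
$A = 60$ ($A = 12 \cdot 5 = 60$)
$Q{\left(l \right)} = \frac{1}{-4 + l}$
$V{\left(T,u \right)} = 60 T$
$12271 - \frac{V{\left(Q{\left(13 \right)},31 \right)} + \left(6854 - 5119\right)}{q + 7252} = 12271 - \frac{\frac{60}{-4 + 13} + \left(6854 - 5119\right)}{-2146 + 7252} = 12271 - \frac{\frac{60}{9} + \left(6854 - 5119\right)}{5106} = 12271 - \left(60 \cdot \frac{1}{9} + 1735\right) \frac{1}{5106} = 12271 - \left(\frac{20}{3} + 1735\right) \frac{1}{5106} = 12271 - \frac{5225}{3} \cdot \frac{1}{5106} = 12271 - \frac{5225}{15318} = \frac{187961953}{15318}$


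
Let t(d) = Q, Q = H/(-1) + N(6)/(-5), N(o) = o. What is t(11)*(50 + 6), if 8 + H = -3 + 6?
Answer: 1064/5 ≈ 212.80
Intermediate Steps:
H = -5 (H = -8 + (-3 + 6) = -8 + 3 = -5)
Q = 19/5 (Q = -5/(-1) + 6/(-5) = -5*(-1) + 6*(-⅕) = 5 - 6/5 = 19/5 ≈ 3.8000)
t(d) = 19/5
t(11)*(50 + 6) = 19*(50 + 6)/5 = (19/5)*56 = 1064/5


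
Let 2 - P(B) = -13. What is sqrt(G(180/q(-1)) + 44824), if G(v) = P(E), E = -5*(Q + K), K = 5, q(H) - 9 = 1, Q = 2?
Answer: sqrt(44839) ≈ 211.75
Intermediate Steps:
q(H) = 10 (q(H) = 9 + 1 = 10)
E = -35 (E = -5*(2 + 5) = -5*7 = -35)
P(B) = 15 (P(B) = 2 - 1*(-13) = 2 + 13 = 15)
G(v) = 15
sqrt(G(180/q(-1)) + 44824) = sqrt(15 + 44824) = sqrt(44839)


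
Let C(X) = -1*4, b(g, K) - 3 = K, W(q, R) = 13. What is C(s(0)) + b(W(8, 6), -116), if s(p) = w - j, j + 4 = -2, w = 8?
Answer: -117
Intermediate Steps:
j = -6 (j = -4 - 2 = -6)
b(g, K) = 3 + K
s(p) = 14 (s(p) = 8 - 1*(-6) = 8 + 6 = 14)
C(X) = -4
C(s(0)) + b(W(8, 6), -116) = -4 + (3 - 116) = -4 - 113 = -117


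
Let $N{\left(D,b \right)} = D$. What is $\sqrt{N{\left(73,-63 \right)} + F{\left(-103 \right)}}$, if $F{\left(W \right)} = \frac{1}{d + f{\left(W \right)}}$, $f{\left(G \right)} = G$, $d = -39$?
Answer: $\frac{\sqrt{1471830}}{142} \approx 8.5436$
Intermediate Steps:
$F{\left(W \right)} = \frac{1}{-39 + W}$
$\sqrt{N{\left(73,-63 \right)} + F{\left(-103 \right)}} = \sqrt{73 + \frac{1}{-39 - 103}} = \sqrt{73 + \frac{1}{-142}} = \sqrt{73 - \frac{1}{142}} = \sqrt{\frac{10365}{142}} = \frac{\sqrt{1471830}}{142}$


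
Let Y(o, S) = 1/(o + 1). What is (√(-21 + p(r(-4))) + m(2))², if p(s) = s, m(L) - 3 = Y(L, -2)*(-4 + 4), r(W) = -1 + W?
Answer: (3 + I*√26)² ≈ -17.0 + 30.594*I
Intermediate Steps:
Y(o, S) = 1/(1 + o)
m(L) = 3 (m(L) = 3 + (-4 + 4)/(1 + L) = 3 + 0/(1 + L) = 3 + 0 = 3)
(√(-21 + p(r(-4))) + m(2))² = (√(-21 + (-1 - 4)) + 3)² = (√(-21 - 5) + 3)² = (√(-26) + 3)² = (I*√26 + 3)² = (3 + I*√26)²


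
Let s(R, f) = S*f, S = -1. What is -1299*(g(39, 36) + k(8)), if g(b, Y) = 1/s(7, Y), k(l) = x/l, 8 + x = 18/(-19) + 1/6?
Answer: 1333207/912 ≈ 1461.8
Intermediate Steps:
s(R, f) = -f
x = -1001/114 (x = -8 + (18/(-19) + 1/6) = -8 + (18*(-1/19) + 1*(⅙)) = -8 + (-18/19 + ⅙) = -8 - 89/114 = -1001/114 ≈ -8.7807)
k(l) = -1001/(114*l)
g(b, Y) = -1/Y (g(b, Y) = 1/(-Y) = -1/Y)
-1299*(g(39, 36) + k(8)) = -1299*(-1/36 - 1001/114/8) = -1299*(-1*1/36 - 1001/114*⅛) = -1299*(-1/36 - 1001/912) = -1299*(-3079/2736) = 1333207/912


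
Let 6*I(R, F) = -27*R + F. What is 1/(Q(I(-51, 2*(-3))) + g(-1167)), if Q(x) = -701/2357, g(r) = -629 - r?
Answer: 2357/1267365 ≈ 0.0018598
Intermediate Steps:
I(R, F) = -9*R/2 + F/6 (I(R, F) = (-27*R + F)/6 = (F - 27*R)/6 = -9*R/2 + F/6)
Q(x) = -701/2357 (Q(x) = -701*1/2357 = -701/2357)
1/(Q(I(-51, 2*(-3))) + g(-1167)) = 1/(-701/2357 + (-629 - 1*(-1167))) = 1/(-701/2357 + (-629 + 1167)) = 1/(-701/2357 + 538) = 1/(1267365/2357) = 2357/1267365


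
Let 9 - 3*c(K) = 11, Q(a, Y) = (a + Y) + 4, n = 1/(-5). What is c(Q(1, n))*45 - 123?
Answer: -153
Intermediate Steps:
n = -⅕ ≈ -0.20000
Q(a, Y) = 4 + Y + a (Q(a, Y) = (Y + a) + 4 = 4 + Y + a)
c(K) = -⅔ (c(K) = 3 - ⅓*11 = 3 - 11/3 = -⅔)
c(Q(1, n))*45 - 123 = -⅔*45 - 123 = -30 - 123 = -153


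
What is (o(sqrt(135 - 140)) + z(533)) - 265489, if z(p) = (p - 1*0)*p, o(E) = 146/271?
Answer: 5040746/271 ≈ 18601.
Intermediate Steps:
o(E) = 146/271 (o(E) = 146*(1/271) = 146/271)
z(p) = p**2 (z(p) = (p + 0)*p = p*p = p**2)
(o(sqrt(135 - 140)) + z(533)) - 265489 = (146/271 + 533**2) - 265489 = (146/271 + 284089) - 265489 = 76988265/271 - 265489 = 5040746/271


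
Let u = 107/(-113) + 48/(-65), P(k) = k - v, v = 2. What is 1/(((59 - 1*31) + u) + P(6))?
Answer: 7345/222661 ≈ 0.032987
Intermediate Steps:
P(k) = -2 + k (P(k) = k - 1*2 = k - 2 = -2 + k)
u = -12379/7345 (u = 107*(-1/113) + 48*(-1/65) = -107/113 - 48/65 = -12379/7345 ≈ -1.6854)
1/(((59 - 1*31) + u) + P(6)) = 1/(((59 - 1*31) - 12379/7345) + (-2 + 6)) = 1/(((59 - 31) - 12379/7345) + 4) = 1/((28 - 12379/7345) + 4) = 1/(193281/7345 + 4) = 1/(222661/7345) = 7345/222661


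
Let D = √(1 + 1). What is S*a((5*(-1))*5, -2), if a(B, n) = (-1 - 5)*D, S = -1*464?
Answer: 2784*√2 ≈ 3937.2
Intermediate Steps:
S = -464
D = √2 ≈ 1.4142
a(B, n) = -6*√2 (a(B, n) = (-1 - 5)*√2 = -6*√2)
S*a((5*(-1))*5, -2) = -(-2784)*√2 = 2784*√2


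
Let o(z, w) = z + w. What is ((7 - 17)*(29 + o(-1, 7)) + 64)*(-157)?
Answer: 44902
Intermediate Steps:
o(z, w) = w + z
((7 - 17)*(29 + o(-1, 7)) + 64)*(-157) = ((7 - 17)*(29 + (7 - 1)) + 64)*(-157) = (-10*(29 + 6) + 64)*(-157) = (-10*35 + 64)*(-157) = (-350 + 64)*(-157) = -286*(-157) = 44902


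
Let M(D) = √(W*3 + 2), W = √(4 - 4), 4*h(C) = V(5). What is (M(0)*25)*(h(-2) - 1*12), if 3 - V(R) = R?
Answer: -625*√2/2 ≈ -441.94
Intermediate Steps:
V(R) = 3 - R
h(C) = -½ (h(C) = (3 - 1*5)/4 = (3 - 5)/4 = (¼)*(-2) = -½)
W = 0 (W = √0 = 0)
M(D) = √2 (M(D) = √(0*3 + 2) = √(0 + 2) = √2)
(M(0)*25)*(h(-2) - 1*12) = (√2*25)*(-½ - 1*12) = (25*√2)*(-½ - 12) = (25*√2)*(-25/2) = -625*√2/2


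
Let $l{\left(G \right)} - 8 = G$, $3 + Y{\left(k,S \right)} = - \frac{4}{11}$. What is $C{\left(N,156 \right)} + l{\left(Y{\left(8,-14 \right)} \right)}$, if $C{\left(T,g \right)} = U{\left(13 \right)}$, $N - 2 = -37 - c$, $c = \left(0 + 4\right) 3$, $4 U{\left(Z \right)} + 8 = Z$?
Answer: $\frac{259}{44} \approx 5.8864$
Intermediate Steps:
$U{\left(Z \right)} = -2 + \frac{Z}{4}$
$Y{\left(k,S \right)} = - \frac{37}{11}$ ($Y{\left(k,S \right)} = -3 - \frac{4}{11} = - \frac{37}{11}$)
$l{\left(G \right)} = 8 + G$
$c = 12$ ($c = 4 \cdot 3 = 12$)
$N = -47$ ($N = 2 - 49 = -47$)
$C{\left(T,g \right)} = \frac{5}{4}$ ($C{\left(T,g \right)} = -2 + \frac{1}{4} \cdot 13 = -2 + \frac{13}{4} = \frac{5}{4}$)
$C{\left(N,156 \right)} + l{\left(Y{\left(8,-14 \right)} \right)} = \frac{5}{4} + \left(8 - \frac{37}{11}\right) = \frac{5}{4} + \frac{51}{11} = \frac{259}{44}$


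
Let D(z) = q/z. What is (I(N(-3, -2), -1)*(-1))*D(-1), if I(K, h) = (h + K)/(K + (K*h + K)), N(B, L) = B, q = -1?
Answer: -4/3 ≈ -1.3333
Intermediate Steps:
D(z) = -1/z
I(K, h) = (K + h)/(2*K + K*h) (I(K, h) = (K + h)/(K + (K + K*h)) = (K + h)/(2*K + K*h))
(I(N(-3, -2), -1)*(-1))*D(-1) = (((-3 - 1)/((-3)*(2 - 1)))*(-1))*(-1/(-1)) = (-⅓*(-4)/1*(-1))*(-1*(-1)) = (-⅓*1*(-4)*(-1))*1 = ((4/3)*(-1))*1 = -4/3*1 = -4/3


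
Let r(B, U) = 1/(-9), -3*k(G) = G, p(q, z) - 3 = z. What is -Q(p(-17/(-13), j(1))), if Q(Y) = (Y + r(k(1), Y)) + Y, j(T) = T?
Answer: -71/9 ≈ -7.8889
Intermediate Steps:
p(q, z) = 3 + z
k(G) = -G/3
r(B, U) = -⅑
Q(Y) = -⅑ + 2*Y (Q(Y) = (Y - ⅑) + Y = (-⅑ + Y) + Y = -⅑ + 2*Y)
-Q(p(-17/(-13), j(1))) = -(-⅑ + 2*(3 + 1)) = -(-⅑ + 2*4) = -(-⅑ + 8) = -1*71/9 = -71/9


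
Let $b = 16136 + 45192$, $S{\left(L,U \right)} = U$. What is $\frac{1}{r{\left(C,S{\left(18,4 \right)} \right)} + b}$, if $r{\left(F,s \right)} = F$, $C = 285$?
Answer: $\frac{1}{61613} \approx 1.623 \cdot 10^{-5}$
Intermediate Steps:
$b = 61328$
$\frac{1}{r{\left(C,S{\left(18,4 \right)} \right)} + b} = \frac{1}{285 + 61328} = \frac{1}{61613}$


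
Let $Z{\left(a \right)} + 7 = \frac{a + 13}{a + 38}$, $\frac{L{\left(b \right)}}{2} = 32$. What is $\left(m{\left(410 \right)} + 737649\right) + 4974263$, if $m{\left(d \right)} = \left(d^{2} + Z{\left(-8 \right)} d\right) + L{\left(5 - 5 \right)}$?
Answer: $\frac{17631823}{3} \approx 5.8773 \cdot 10^{6}$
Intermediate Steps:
$L{\left(b \right)} = 64$ ($L{\left(b \right)} = 2 \cdot 32 = 64$)
$Z{\left(a \right)} = -7 + \frac{13 + a}{38 + a}$ ($Z{\left(a \right)} = -7 + \frac{a + 13}{a + 38} = -7 + \frac{13 + a}{38 + a}$)
$m{\left(d \right)} = 64 + d^{2} - \frac{41 d}{6}$ ($m{\left(d \right)} = \left(d^{2} + \frac{-253 - -48}{38 - 8} d\right) + 64 = \left(d^{2} + \frac{-253 + 48}{30} d\right) + 64 = \left(d^{2} + \frac{1}{30} \left(-205\right) d\right) + 64 = \left(d^{2} - \frac{41 d}{6}\right) + 64 = 64 + d^{2} - \frac{41 d}{6}$)
$\left(m{\left(410 \right)} + 737649\right) + 4974263 = \left(\left(64 + 410^{2} - \frac{8405}{3}\right) + 737649\right) + 4974263 = \left(\left(64 + 168100 - \frac{8405}{3}\right) + 737649\right) + 4974263 = \left(\frac{496087}{3} + 737649\right) + 4974263 = \frac{2709034}{3} + 4974263 = \frac{17631823}{3}$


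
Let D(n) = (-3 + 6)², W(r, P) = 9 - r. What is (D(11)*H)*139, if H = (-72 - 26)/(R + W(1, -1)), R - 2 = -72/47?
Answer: -2881053/199 ≈ -14478.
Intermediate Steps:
R = 22/47 (R = 2 - 72/47 = 22/47 ≈ 0.46809)
D(n) = 9 (D(n) = 3² = 9)
H = -2303/199 (H = (-72 - 26)/(22/47 + (9 - 1*1)) = -98/(22/47 + (9 - 1)) = -98/(22/47 + 8) = -98/398/47 = -98*47/398 = -2303/199 ≈ -11.573)
(D(11)*H)*139 = (9*(-2303/199))*139 = -20727/199*139 = -2881053/199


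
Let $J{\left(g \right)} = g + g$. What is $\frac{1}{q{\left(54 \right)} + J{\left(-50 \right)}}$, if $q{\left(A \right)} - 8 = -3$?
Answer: $- \frac{1}{95} \approx -0.010526$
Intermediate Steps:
$J{\left(g \right)} = 2 g$
$q{\left(A \right)} = 5$ ($q{\left(A \right)} = 8 - 3 = 5$)
$\frac{1}{q{\left(54 \right)} + J{\left(-50 \right)}} = \frac{1}{5 + 2 \left(-50\right)} = \frac{1}{5 - 100} = \frac{1}{-95} = - \frac{1}{95}$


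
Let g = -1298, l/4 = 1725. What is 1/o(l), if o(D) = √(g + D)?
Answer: √5602/5602 ≈ 0.013361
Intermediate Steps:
l = 6900 (l = 4*1725 = 6900)
o(D) = √(-1298 + D)
1/o(l) = 1/(√(-1298 + 6900)) = 1/(√5602) = √5602/5602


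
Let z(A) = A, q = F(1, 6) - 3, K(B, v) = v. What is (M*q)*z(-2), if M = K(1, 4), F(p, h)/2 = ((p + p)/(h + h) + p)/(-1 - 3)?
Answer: 86/3 ≈ 28.667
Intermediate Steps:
F(p, h) = -p/2 - p/(2*h) (F(p, h) = 2*(((p + p)/(h + h) + p)/(-1 - 3)) = 2*(((2*p)/((2*h)) + p)/(-4)) = 2*(((2*p)*(1/(2*h)) + p)*(-¼)) = 2*((p/h + p)*(-¼)) = 2*((p + p/h)*(-¼)) = 2*(-p/4 - p/(4*h)) = -p/2 - p/(2*h))
M = 4
q = -43/12 (q = -½*1*(1 + 6)/6 - 3 = -½*1*⅙*7 - 3 = -7/12 - 3 = -43/12 ≈ -3.5833)
(M*q)*z(-2) = (4*(-43/12))*(-2) = -43/3*(-2) = 86/3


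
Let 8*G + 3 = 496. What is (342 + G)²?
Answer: 10426441/64 ≈ 1.6291e+5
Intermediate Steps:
G = 493/8 (G = -3/8 + (⅛)*496 = -3/8 + 62 = 493/8 ≈ 61.625)
(342 + G)² = (342 + 493/8)² = (3229/8)² = 10426441/64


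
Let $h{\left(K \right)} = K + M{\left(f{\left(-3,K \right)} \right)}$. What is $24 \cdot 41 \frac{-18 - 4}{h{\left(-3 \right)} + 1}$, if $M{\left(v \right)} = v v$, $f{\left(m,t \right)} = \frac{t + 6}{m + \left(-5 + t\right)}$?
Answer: $\frac{2619408}{233} \approx 11242.0$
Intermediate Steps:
$f{\left(m,t \right)} = \frac{6 + t}{-5 + m + t}$
$M{\left(v \right)} = v^{2}$
$h{\left(K \right)} = K + \frac{\left(6 + K\right)^{2}}{\left(-8 + K\right)^{2}}$ ($h{\left(K \right)} = K + \left(\frac{6 + K}{-5 - 3 + K}\right)^{2} = K + \left(\frac{6 + K}{-8 + K}\right)^{2} = K + \frac{\left(6 + K\right)^{2}}{\left(-8 + K\right)^{2}}$)
$24 \cdot 41 \frac{-18 - 4}{h{\left(-3 \right)} + 1} = 24 \cdot 41 \frac{-18 - 4}{\left(-3 + \frac{\left(6 - 3\right)^{2}}{\left(-8 - 3\right)^{2}}\right) + 1} = 984 \left(- \frac{22}{\left(-3 + \frac{3^{2}}{121}\right) + 1}\right) = 984 \left(- \frac{22}{\left(-3 + \frac{1}{121} \cdot 9\right) + 1}\right) = 984 \left(- \frac{22}{\left(-3 + \frac{9}{121}\right) + 1}\right) = 984 \left(- \frac{22}{- \frac{354}{121} + 1}\right) = 984 \left(- \frac{22}{- \frac{233}{121}}\right) = 984 \left(\left(-22\right) \left(- \frac{121}{233}\right)\right) = 984 \cdot \frac{2662}{233} = \frac{2619408}{233}$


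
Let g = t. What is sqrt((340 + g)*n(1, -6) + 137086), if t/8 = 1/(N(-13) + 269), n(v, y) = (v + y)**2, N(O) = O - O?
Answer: 3*sqrt(1170533594)/269 ≈ 381.56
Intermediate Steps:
N(O) = 0
t = 8/269 (t = 8/(0 + 269) = 8/269 ≈ 0.029740)
g = 8/269 ≈ 0.029740
sqrt((340 + g)*n(1, -6) + 137086) = sqrt((340 + 8/269)*(1 - 6)**2 + 137086) = sqrt((91468/269)*(-5)**2 + 137086) = sqrt((91468/269)*25 + 137086) = sqrt(2286700/269 + 137086) = sqrt(39162834/269) = 3*sqrt(1170533594)/269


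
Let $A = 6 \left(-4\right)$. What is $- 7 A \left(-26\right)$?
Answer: $-4368$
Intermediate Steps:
$A = -24$
$- 7 A \left(-26\right) = \left(-7\right) \left(-24\right) \left(-26\right) = 168 \left(-26\right) = -4368$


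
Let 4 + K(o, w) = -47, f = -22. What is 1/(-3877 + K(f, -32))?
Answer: -1/3928 ≈ -0.00025458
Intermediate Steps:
K(o, w) = -51 (K(o, w) = -4 - 47 = -51)
1/(-3877 + K(f, -32)) = 1/(-3877 - 51) = 1/(-3928) = -1/3928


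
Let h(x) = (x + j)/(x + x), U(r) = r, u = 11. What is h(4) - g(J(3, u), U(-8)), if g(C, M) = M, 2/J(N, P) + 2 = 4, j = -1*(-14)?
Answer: 41/4 ≈ 10.250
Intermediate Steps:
j = 14
J(N, P) = 1 (J(N, P) = 2/(-2 + 4) = 2/2 = 2*(½) = 1)
h(x) = (14 + x)/(2*x) (h(x) = (x + 14)/(x + x) = (14 + x)/((2*x)) = (14 + x)*(1/(2*x)) = (14 + x)/(2*x))
h(4) - g(J(3, u), U(-8)) = (½)*(14 + 4)/4 - 1*(-8) = (½)*(¼)*18 + 8 = 9/4 + 8 = 41/4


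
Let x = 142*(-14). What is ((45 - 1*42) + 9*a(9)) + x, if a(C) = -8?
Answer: -2057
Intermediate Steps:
x = -1988
((45 - 1*42) + 9*a(9)) + x = ((45 - 1*42) + 9*(-8)) - 1988 = ((45 - 42) - 72) - 1988 = (3 - 72) - 1988 = -69 - 1988 = -2057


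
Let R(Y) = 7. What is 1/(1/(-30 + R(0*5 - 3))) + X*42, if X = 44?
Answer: 1825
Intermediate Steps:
1/(1/(-30 + R(0*5 - 3))) + X*42 = 1/(1/(-30 + 7)) + 44*42 = 1/(1/(-23)) + 1848 = 1/(-1/23) + 1848 = -23 + 1848 = 1825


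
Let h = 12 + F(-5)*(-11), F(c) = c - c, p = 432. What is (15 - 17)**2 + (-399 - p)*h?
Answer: -9968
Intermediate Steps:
F(c) = 0
h = 12 (h = 12 + 0*(-11) = 12 + 0 = 12)
(15 - 17)**2 + (-399 - p)*h = (15 - 17)**2 + (-399 - 1*432)*12 = (-2)**2 + (-399 - 432)*12 = 4 - 831*12 = 4 - 9972 = -9968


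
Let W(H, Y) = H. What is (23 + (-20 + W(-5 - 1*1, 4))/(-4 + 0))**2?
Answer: 3481/4 ≈ 870.25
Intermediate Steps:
(23 + (-20 + W(-5 - 1*1, 4))/(-4 + 0))**2 = (23 + (-20 + (-5 - 1*1))/(-4 + 0))**2 = (23 + (-20 + (-5 - 1))/(-4))**2 = (23 + (-20 - 6)*(-1/4))**2 = (23 - 26*(-1/4))**2 = (23 + 13/2)**2 = (59/2)**2 = 3481/4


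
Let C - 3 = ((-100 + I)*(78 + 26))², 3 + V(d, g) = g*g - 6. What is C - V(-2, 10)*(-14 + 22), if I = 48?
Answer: 29245739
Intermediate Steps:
V(d, g) = -9 + g² (V(d, g) = -3 + (g*g - 6) = -3 + (g² - 6) = -3 + (-6 + g²) = -9 + g²)
C = 29246467 (C = 3 + ((-100 + 48)*(78 + 26))² = 3 + (-52*104)² = 3 + (-5408)² = 3 + 29246464 = 29246467)
C - V(-2, 10)*(-14 + 22) = 29246467 - (-9 + 10²)*(-14 + 22) = 29246467 - (-9 + 100)*8 = 29246467 - 91*8 = 29246467 - 1*728 = 29246467 - 728 = 29245739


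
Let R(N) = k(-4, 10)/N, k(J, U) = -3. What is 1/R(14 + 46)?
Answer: -20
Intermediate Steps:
R(N) = -3/N
1/R(14 + 46) = 1/(-3/(14 + 46)) = 1/(-3/60) = 1/(-3*1/60) = 1/(-1/20) = -20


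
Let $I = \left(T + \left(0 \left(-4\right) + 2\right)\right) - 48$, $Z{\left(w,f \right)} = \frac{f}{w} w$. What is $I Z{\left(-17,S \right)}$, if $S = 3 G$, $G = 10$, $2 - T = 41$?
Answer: $-2550$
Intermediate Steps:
$T = -39$ ($T = 2 - 41 = -39$)
$S = 30$ ($S = 3 \cdot 10 = 30$)
$Z{\left(w,f \right)} = f$
$I = -85$ ($I = \left(-39 + \left(0 \left(-4\right) + 2\right)\right) - 48 = \left(-39 + \left(0 + 2\right)\right) - 48 = \left(-39 + 2\right) - 48 = -37 - 48 = -85$)
$I Z{\left(-17,S \right)} = \left(-85\right) 30 = -2550$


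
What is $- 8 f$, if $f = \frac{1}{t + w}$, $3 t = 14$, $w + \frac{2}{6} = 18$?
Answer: $- \frac{24}{67} \approx -0.35821$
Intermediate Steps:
$w = \frac{53}{3}$ ($w = - \frac{1}{3} + 18 = \frac{53}{3} \approx 17.667$)
$t = \frac{14}{3}$ ($t = \frac{1}{3} \cdot 14 = \frac{14}{3} \approx 4.6667$)
$f = \frac{3}{67}$ ($f = \frac{1}{\frac{14}{3} + \frac{53}{3}} = \frac{1}{\frac{67}{3}} = \frac{3}{67} \approx 0.044776$)
$- 8 f = \left(-8\right) \frac{3}{67} = - \frac{24}{67}$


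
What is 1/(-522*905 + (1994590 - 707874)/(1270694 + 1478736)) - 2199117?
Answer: -1428169188204948379/649428469792 ≈ -2.1991e+6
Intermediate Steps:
1/(-522*905 + (1994590 - 707874)/(1270694 + 1478736)) - 2199117 = 1/(-472410 + 1286716/2749430) - 2199117 = 1/(-472410 + 1286716*(1/2749430)) - 2199117 = 1/(-472410 + 643358/1374715) - 2199117 = 1/(-649428469792/1374715) - 2199117 = -1374715/649428469792 - 2199117 = -1428169188204948379/649428469792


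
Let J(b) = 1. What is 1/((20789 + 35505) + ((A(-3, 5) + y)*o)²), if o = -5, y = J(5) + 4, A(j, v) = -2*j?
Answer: 1/59319 ≈ 1.6858e-5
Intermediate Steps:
y = 5 (y = 1 + 4 = 5)
1/((20789 + 35505) + ((A(-3, 5) + y)*o)²) = 1/((20789 + 35505) + ((-2*(-3) + 5)*(-5))²) = 1/(56294 + ((6 + 5)*(-5))²) = 1/(56294 + (11*(-5))²) = 1/(56294 + (-55)²) = 1/(56294 + 3025) = 1/59319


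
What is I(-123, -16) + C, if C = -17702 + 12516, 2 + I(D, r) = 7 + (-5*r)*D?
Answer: -15021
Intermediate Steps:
I(D, r) = 5 - 5*D*r (I(D, r) = -2 + (7 + (-5*r)*D) = -2 + (7 - 5*D*r) = 5 - 5*D*r)
C = -5186
I(-123, -16) + C = (5 - 5*(-123)*(-16)) - 5186 = (5 - 9840) - 5186 = -9835 - 5186 = -15021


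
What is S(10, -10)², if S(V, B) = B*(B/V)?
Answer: 100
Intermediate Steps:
S(V, B) = B²/V
S(10, -10)² = ((-10)²/10)² = (100*(⅒))² = 10² = 100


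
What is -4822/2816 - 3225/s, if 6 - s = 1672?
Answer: 262037/1172864 ≈ 0.22342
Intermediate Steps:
s = -1666 (s = 6 - 1*1672 = 6 - 1672 = -1666)
-4822/2816 - 3225/s = -4822/2816 - 3225/(-1666) = -4822*1/2816 - 3225*(-1/1666) = -2411/1408 + 3225/1666 = 262037/1172864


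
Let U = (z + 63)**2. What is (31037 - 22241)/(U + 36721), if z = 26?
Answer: 4398/22321 ≈ 0.19703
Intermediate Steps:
U = 7921 (U = (26 + 63)**2 = 89**2 = 7921)
(31037 - 22241)/(U + 36721) = (31037 - 22241)/(7921 + 36721) = 8796/44642 = 8796*(1/44642) = 4398/22321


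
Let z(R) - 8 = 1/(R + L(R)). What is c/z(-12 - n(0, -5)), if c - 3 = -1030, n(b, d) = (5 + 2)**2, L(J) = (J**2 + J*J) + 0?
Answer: -7580287/59049 ≈ -128.37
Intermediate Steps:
L(J) = 2*J**2 (L(J) = (J**2 + J**2) + 0 = 2*J**2 + 0 = 2*J**2)
n(b, d) = 49 (n(b, d) = 7**2 = 49)
c = -1027 (c = 3 - 1030 = -1027)
z(R) = 8 + 1/(R + 2*R**2)
c/z(-12 - n(0, -5)) = -1027*(1 + 2*(-12 - 1*49))*(-12 - 1*49)/(1 + 8*(-12 - 1*49) + 16*(-12 - 1*49)**2) = -1027*(1 + 2*(-12 - 49))*(-12 - 49)/(1 + 8*(-12 - 49) + 16*(-12 - 49)**2) = -1027*(-61*(1 + 2*(-61))/(1 + 8*(-61) + 16*(-61)**2)) = -1027*(-61*(1 - 122)/(1 - 488 + 16*3721)) = -1027*7381/(1 - 488 + 59536) = -1027/((-1/61*(-1/121)*59049)) = -1027/59049/7381 = -1027*7381/59049 = -7580287/59049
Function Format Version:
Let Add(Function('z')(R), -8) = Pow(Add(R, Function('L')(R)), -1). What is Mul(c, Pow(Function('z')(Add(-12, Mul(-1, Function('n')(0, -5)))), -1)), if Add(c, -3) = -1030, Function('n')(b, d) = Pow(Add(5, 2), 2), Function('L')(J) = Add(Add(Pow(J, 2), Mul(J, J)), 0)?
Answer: Rational(-7580287, 59049) ≈ -128.37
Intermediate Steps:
Function('L')(J) = Mul(2, Pow(J, 2)) (Function('L')(J) = Add(Add(Pow(J, 2), Pow(J, 2)), 0) = Add(Mul(2, Pow(J, 2)), 0) = Mul(2, Pow(J, 2)))
Function('n')(b, d) = 49 (Function('n')(b, d) = Pow(7, 2) = 49)
c = -1027 (c = Add(3, -1030) = -1027)
Function('z')(R) = Add(8, Pow(Add(R, Mul(2, Pow(R, 2))), -1))
Mul(c, Pow(Function('z')(Add(-12, Mul(-1, Function('n')(0, -5)))), -1)) = Mul(-1027, Pow(Mul(Pow(Add(-12, Mul(-1, 49)), -1), Pow(Add(1, Mul(2, Add(-12, Mul(-1, 49)))), -1), Add(1, Mul(8, Add(-12, Mul(-1, 49))), Mul(16, Pow(Add(-12, Mul(-1, 49)), 2)))), -1)) = Mul(-1027, Pow(Mul(Pow(Add(-12, -49), -1), Pow(Add(1, Mul(2, Add(-12, -49))), -1), Add(1, Mul(8, Add(-12, -49)), Mul(16, Pow(Add(-12, -49), 2)))), -1)) = Mul(-1027, Pow(Mul(Pow(-61, -1), Pow(Add(1, Mul(2, -61)), -1), Add(1, Mul(8, -61), Mul(16, Pow(-61, 2)))), -1)) = Mul(-1027, Pow(Mul(Rational(-1, 61), Pow(Add(1, -122), -1), Add(1, -488, Mul(16, 3721))), -1)) = Mul(-1027, Pow(Mul(Rational(-1, 61), Pow(-121, -1), Add(1, -488, 59536)), -1)) = Mul(-1027, Pow(Mul(Rational(-1, 61), Rational(-1, 121), 59049), -1)) = Mul(-1027, Pow(Rational(59049, 7381), -1)) = Mul(-1027, Rational(7381, 59049)) = Rational(-7580287, 59049)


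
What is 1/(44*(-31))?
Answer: -1/1364 ≈ -0.00073314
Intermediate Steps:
1/(44*(-31)) = 1/(-1364) = -1/1364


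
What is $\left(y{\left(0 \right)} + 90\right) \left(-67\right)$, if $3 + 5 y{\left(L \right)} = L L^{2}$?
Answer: $- \frac{29949}{5} \approx -5989.8$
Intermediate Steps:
$y{\left(L \right)} = - \frac{3}{5} + \frac{L^{3}}{5}$ ($y{\left(L \right)} = - \frac{3}{5} + \frac{L L^{2}}{5} = - \frac{3}{5} + \frac{L^{3}}{5}$)
$\left(y{\left(0 \right)} + 90\right) \left(-67\right) = \left(\left(- \frac{3}{5} + \frac{0^{3}}{5}\right) + 90\right) \left(-67\right) = \left(\left(- \frac{3}{5} + \frac{1}{5} \cdot 0\right) + 90\right) \left(-67\right) = \left(\left(- \frac{3}{5} + 0\right) + 90\right) \left(-67\right) = \left(- \frac{3}{5} + 90\right) \left(-67\right) = \frac{447}{5} \left(-67\right) = - \frac{29949}{5}$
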